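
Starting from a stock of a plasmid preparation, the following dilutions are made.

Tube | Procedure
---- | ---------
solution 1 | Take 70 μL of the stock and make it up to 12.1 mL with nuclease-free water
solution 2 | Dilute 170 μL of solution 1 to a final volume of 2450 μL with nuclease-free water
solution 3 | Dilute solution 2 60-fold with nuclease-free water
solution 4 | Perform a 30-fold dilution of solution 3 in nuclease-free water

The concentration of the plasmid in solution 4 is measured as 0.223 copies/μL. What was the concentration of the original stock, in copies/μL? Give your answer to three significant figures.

Step 1: 70 μL brought to 12.1 mL → factor 12100/70 = 172.86
Step 2: 170 μL brought to 2450 μL → factor 2450/170 = 14.412
Step 3: 60-fold → factor 60
Step 4: 30-fold → factor 30
Overall dilution factor = 172.86 × 14.412 × 60 × 30 = 4.4841 × 10^6
Stock = 0.223 copies/μL × 4.4841 × 10^6 = 1.00 × 10^6 copies/μL

1.00 × 10^6 copies/μL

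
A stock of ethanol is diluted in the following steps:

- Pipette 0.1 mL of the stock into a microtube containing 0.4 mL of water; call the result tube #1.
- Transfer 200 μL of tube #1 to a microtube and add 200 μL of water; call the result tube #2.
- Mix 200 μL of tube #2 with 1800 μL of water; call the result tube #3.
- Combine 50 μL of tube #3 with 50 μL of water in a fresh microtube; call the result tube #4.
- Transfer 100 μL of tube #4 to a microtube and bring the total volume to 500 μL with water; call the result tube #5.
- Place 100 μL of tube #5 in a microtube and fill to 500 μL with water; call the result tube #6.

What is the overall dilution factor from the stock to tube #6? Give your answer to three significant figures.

5.00 × 10^3

Step 1: 0.1 mL + 0.4 mL = 0.5 mL total → factor 0.5/0.1 = 5
Step 2: 200 μL + 200 μL = 400 μL total → factor 400/200 = 2
Step 3: 200 μL + 1800 μL = 2000 μL total → factor 2000/200 = 10
Step 4: 50 μL + 50 μL = 100 μL total → factor 100/50 = 2
Step 5: 100 μL brought to 500 μL → factor 500/100 = 5
Step 6: 100 μL brought to 500 μL → factor 500/100 = 5
Overall dilution factor = 5 × 2 × 10 × 2 × 5 × 5 = 5000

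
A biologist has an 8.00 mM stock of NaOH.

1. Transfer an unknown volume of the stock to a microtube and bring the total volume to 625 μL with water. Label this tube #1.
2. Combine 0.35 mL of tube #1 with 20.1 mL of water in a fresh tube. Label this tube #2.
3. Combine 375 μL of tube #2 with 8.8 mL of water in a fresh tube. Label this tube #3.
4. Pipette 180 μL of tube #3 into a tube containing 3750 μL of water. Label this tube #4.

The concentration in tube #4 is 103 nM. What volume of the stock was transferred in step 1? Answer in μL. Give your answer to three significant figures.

251 μL

Step 1: v brought to 625 μL → factor = 625 μL/v
Step 2: 0.35 mL + 20.1 mL = 20.45 mL total → factor 20.45/0.35 = 58.429
Step 3: 375 μL + 8.8 mL = 9175 μL total → factor 9175/375 = 24.467
Step 4: 180 μL + 3750 μL = 3930 μL total → factor 3930/180 = 21.833
Product of known-step factors = 31212
Overall factor = 8.00 mM / (103 nM) = 77670
Step-1 factor = 77670 / 31212 = 2.4885
v = 625 μL / 2.4885 = 251 μL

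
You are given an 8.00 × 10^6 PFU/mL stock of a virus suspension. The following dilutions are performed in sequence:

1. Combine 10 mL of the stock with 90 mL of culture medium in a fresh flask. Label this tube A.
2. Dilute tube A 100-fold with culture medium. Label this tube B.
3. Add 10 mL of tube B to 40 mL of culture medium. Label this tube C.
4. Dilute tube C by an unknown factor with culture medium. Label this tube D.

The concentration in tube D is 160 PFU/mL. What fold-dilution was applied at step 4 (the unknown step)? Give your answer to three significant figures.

Step 1: 10 mL + 90 mL = 100 mL total → factor 100/10 = 10
Step 2: 100-fold → factor 100
Step 3: 10 mL + 40 mL = 50 mL total → factor 50/10 = 5
Step 4: unknown factor x
Product of known-step factors = 5000
Overall factor = 8.00 × 10^6 PFU/mL / (160 PFU/mL) = 50000
x = 50000 / 5000 = 10.0

10.0-fold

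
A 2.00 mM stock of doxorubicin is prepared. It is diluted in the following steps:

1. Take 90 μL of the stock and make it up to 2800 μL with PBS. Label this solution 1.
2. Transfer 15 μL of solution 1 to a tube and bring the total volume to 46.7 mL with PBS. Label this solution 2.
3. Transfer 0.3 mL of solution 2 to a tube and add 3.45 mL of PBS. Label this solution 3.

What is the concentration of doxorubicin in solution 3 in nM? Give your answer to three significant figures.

Step 1: 90 μL brought to 2800 μL → factor 2800/90 = 31.111
Step 2: 15 μL brought to 46.7 mL → factor 46700/15 = 3113.3
Step 3: 0.3 mL + 3.45 mL = 3.75 mL total → factor 3.75/0.3 = 12.5
Overall dilution factor = 31.111 × 3113.3 × 12.5 = 1.2107 × 10^6
Final = 2.00 mM / 1.2107 × 10^6 = 1.652 × 10^-6 mM = 1.65 nM

1.65 nM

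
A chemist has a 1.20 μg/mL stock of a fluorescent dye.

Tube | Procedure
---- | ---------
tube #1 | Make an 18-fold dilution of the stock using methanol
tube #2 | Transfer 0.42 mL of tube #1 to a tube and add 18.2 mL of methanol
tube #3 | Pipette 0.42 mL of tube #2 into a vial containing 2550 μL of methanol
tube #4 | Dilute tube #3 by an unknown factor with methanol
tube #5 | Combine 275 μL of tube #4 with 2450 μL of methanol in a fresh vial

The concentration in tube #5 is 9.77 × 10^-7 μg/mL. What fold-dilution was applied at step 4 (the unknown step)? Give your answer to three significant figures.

Step 1: 18-fold → factor 18
Step 2: 0.42 mL + 18.2 mL = 18.62 mL total → factor 18.62/0.42 = 44.333
Step 3: 0.42 mL + 2550 μL = 2.97 mL total → factor 2.97/0.42 = 7.0714
Step 4: unknown factor x
Step 5: 275 μL + 2450 μL = 2725 μL total → factor 2725/275 = 9.9091
Product of known-step factors = 55917
Overall factor = 1.20 μg/mL / (9.77 × 10^-7 μg/mL) = 1.2282 × 10^6
x = 1.2282 × 10^6 / 55917 = 22.0

22.0-fold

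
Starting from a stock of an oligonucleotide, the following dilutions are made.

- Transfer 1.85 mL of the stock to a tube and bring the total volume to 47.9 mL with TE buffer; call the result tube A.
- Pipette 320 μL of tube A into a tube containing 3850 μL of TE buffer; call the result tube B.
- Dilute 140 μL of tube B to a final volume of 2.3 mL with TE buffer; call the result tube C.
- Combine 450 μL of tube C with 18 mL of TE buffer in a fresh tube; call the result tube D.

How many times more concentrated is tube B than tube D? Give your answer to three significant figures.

674

Step 1: 1.85 mL brought to 47.9 mL → factor 47.9/1.85 = 25.892
Step 2: 320 μL + 3850 μL = 4170 μL total → factor 4170/320 = 13.031
Step 3: 140 μL brought to 2.3 mL → factor 2300/140 = 16.429
Step 4: 450 μL + 18 mL = 18450 μL total → factor 18450/450 = 41
Dilution factor to tube B = 337.4; to tube D = 2.2727 × 10^5
[tube B]/[tube D] = (factor to tube D)/(factor to tube B) = 2.2727 × 10^5/337.4 = 674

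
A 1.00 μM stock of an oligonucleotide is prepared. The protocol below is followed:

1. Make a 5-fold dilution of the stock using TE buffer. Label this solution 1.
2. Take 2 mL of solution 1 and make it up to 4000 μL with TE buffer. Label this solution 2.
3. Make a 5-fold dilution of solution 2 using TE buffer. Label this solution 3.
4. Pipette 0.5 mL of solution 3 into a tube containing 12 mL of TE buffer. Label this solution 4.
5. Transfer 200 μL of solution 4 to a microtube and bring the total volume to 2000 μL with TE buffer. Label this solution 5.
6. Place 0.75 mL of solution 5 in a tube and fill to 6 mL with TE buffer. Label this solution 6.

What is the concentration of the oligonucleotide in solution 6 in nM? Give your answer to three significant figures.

Step 1: 5-fold → factor 5
Step 2: 2 mL brought to 4000 μL → factor 4/2 = 2
Step 3: 5-fold → factor 5
Step 4: 0.5 mL + 12 mL = 12.5 mL total → factor 12.5/0.5 = 25
Step 5: 200 μL brought to 2000 μL → factor 2000/200 = 10
Step 6: 0.75 mL brought to 6 mL → factor 6/0.75 = 8
Overall dilution factor = 5 × 2 × 5 × 25 × 10 × 8 = 1 × 10^5
Final = 1.00 μM / 1 × 10^5 = 1.000 × 10^-5 μM = 0.0100 nM

0.0100 nM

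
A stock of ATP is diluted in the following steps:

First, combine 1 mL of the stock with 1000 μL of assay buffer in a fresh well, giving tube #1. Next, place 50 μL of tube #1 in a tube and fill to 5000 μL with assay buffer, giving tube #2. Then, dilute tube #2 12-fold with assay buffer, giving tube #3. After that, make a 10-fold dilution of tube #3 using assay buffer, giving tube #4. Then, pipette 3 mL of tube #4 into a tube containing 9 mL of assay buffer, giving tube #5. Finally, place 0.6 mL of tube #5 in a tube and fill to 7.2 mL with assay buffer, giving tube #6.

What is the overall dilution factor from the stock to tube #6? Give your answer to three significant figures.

1.15 × 10^6

Step 1: 1 mL + 1000 μL = 2 mL total → factor 2/1 = 2
Step 2: 50 μL brought to 5000 μL → factor 5000/50 = 100
Step 3: 12-fold → factor 12
Step 4: 10-fold → factor 10
Step 5: 3 mL + 9 mL = 12 mL total → factor 12/3 = 4
Step 6: 0.6 mL brought to 7.2 mL → factor 7.2/0.6 = 12
Overall dilution factor = 2 × 100 × 12 × 10 × 4 × 12 = 1.152 × 10^6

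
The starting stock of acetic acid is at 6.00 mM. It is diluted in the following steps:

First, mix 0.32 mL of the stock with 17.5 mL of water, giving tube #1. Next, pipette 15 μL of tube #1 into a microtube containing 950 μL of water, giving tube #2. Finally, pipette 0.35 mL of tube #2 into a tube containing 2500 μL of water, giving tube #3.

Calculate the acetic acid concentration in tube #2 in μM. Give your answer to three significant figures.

Step 1: 0.32 mL + 17.5 mL = 17.82 mL total → factor 17.82/0.32 = 55.688
Step 2: 15 μL + 950 μL = 965 μL total → factor 965/15 = 64.333
Dilution factor through tube #2 = 55.688 × 64.333 = 3582.6
[tube #2] = 6.00 mM / 3582.6 = 0.001675 mM = 1.67 μM

1.67 μM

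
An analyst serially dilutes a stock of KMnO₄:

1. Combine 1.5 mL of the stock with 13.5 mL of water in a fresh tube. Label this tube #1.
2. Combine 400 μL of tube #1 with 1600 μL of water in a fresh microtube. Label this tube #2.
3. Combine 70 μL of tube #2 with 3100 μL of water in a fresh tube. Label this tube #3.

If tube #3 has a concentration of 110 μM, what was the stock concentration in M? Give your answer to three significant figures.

0.249 M

Step 1: 1.5 mL + 13.5 mL = 15 mL total → factor 15/1.5 = 10
Step 2: 400 μL + 1600 μL = 2000 μL total → factor 2000/400 = 5
Step 3: 70 μL + 3100 μL = 3170 μL total → factor 3170/70 = 45.286
Overall dilution factor = 10 × 5 × 45.286 = 2264.3
Stock = 110 μM × 2264.3 = 2.491 × 10^5 μM = 0.249 M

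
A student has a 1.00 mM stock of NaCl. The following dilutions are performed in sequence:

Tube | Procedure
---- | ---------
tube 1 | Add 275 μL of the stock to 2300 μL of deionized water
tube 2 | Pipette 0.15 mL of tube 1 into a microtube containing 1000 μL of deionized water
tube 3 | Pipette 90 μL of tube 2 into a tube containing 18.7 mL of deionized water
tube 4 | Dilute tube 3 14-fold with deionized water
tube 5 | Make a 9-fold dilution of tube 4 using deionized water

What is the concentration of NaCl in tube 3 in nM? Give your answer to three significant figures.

66.7 nM

Step 1: 275 μL + 2300 μL = 2575 μL total → factor 2575/275 = 9.3636
Step 2: 0.15 mL + 1000 μL = 1.15 mL total → factor 1.15/0.15 = 7.6667
Step 3: 90 μL + 18.7 mL = 18790 μL total → factor 18790/90 = 208.78
Dilution factor through tube 3 = 9.3636 × 7.6667 × 208.78 = 14988
[tube 3] = 1.00 mM / 14988 = 6.672 × 10^-5 mM = 66.7 nM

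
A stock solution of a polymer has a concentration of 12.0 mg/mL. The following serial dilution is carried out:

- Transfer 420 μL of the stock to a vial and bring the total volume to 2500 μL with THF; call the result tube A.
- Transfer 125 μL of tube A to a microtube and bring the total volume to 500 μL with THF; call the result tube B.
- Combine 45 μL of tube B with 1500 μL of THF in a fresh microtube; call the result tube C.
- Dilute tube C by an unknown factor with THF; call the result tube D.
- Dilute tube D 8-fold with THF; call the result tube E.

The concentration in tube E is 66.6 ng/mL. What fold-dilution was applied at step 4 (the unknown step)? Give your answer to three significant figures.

27.6-fold

Step 1: 420 μL brought to 2500 μL → factor 2500/420 = 5.9524
Step 2: 125 μL brought to 500 μL → factor 500/125 = 4
Step 3: 45 μL + 1500 μL = 1545 μL total → factor 1545/45 = 34.333
Step 4: unknown factor x
Step 5: 8-fold → factor 8
Product of known-step factors = 6539.7
Overall factor = 12.0 mg/mL / (66.6 ng/mL) = 1.8018 × 10^5
x = 1.8018 × 10^5 / 6539.7 = 27.6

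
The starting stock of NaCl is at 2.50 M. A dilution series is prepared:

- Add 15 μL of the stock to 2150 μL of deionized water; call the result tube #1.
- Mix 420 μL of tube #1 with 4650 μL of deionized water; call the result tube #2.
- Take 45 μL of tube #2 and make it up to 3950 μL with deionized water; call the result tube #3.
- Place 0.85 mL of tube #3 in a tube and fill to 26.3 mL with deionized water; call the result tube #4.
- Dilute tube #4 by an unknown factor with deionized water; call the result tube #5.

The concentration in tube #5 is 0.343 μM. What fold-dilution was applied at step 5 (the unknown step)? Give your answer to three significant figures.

1.54-fold

Step 1: 15 μL + 2150 μL = 2165 μL total → factor 2165/15 = 144.33
Step 2: 420 μL + 4650 μL = 5070 μL total → factor 5070/420 = 12.071
Step 3: 45 μL brought to 3950 μL → factor 3950/45 = 87.778
Step 4: 0.85 mL brought to 26.3 mL → factor 26.3/0.85 = 30.941
Step 5: unknown factor x
Product of known-step factors = 4.732 × 10^6
Overall factor = 2.50 M / (0.343 μM) = 7.2886 × 10^6
x = 7.2886 × 10^6 / 4.732 × 10^6 = 1.54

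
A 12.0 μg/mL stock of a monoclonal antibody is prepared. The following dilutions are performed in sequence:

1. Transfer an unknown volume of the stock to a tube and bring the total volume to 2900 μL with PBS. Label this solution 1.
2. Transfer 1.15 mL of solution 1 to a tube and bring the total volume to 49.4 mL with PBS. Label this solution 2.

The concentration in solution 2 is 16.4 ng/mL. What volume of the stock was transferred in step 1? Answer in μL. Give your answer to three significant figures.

Step 1: v brought to 2900 μL → factor = 2900 μL/v
Step 2: 1.15 mL brought to 49.4 mL → factor 49.4/1.15 = 42.957
Product of known-step factors = 42.957
Overall factor = 12.0 μg/mL / (16.4 ng/mL) = 731.71
Step-1 factor = 731.71 / 42.957 = 17.034
v = 2900 μL / 17.034 = 170 μL

170 μL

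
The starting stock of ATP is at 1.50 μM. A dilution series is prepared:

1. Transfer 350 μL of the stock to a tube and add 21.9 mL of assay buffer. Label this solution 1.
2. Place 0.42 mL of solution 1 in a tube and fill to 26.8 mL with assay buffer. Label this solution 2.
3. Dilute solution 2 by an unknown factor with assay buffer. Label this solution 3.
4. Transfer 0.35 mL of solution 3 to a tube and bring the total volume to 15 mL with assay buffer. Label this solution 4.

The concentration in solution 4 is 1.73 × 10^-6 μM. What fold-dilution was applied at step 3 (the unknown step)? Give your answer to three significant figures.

4.99-fold

Step 1: 350 μL + 21.9 mL = 22250 μL total → factor 22250/350 = 63.571
Step 2: 0.42 mL brought to 26.8 mL → factor 26.8/0.42 = 63.81
Step 3: unknown factor x
Step 4: 0.35 mL brought to 15 mL → factor 15/0.35 = 42.857
Product of known-step factors = 1.7385 × 10^5
Overall factor = 1.50 μM / (1.73 × 10^-6 μM) = 8.6705 × 10^5
x = 8.6705 × 10^5 / 1.7385 × 10^5 = 4.99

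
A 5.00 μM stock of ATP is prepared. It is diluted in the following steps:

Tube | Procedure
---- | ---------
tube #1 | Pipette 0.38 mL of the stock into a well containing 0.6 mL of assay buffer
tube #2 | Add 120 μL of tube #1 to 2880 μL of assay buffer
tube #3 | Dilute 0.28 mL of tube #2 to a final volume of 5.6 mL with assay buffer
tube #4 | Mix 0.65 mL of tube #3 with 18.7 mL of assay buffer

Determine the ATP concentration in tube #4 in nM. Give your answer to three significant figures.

0.130 nM

Step 1: 0.38 mL + 0.6 mL = 0.98 mL total → factor 0.98/0.38 = 2.5789
Step 2: 120 μL + 2880 μL = 3000 μL total → factor 3000/120 = 25
Step 3: 0.28 mL brought to 5.6 mL → factor 5.6/0.28 = 20
Step 4: 0.65 mL + 18.7 mL = 19.35 mL total → factor 19.35/0.65 = 29.769
Overall dilution factor = 2.5789 × 25 × 20 × 29.769 = 38387
Final = 5.00 μM / 38387 = 0.0001303 μM = 0.130 nM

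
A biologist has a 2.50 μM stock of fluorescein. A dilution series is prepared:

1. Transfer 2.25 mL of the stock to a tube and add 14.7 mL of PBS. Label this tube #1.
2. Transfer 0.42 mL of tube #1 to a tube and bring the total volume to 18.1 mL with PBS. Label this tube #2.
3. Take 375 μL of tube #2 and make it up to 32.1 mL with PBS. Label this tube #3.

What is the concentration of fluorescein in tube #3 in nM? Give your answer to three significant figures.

Step 1: 2.25 mL + 14.7 mL = 16.95 mL total → factor 16.95/2.25 = 7.5333
Step 2: 0.42 mL brought to 18.1 mL → factor 18.1/0.42 = 43.095
Step 3: 375 μL brought to 32.1 mL → factor 32100/375 = 85.6
Overall dilution factor = 7.5333 × 43.095 × 85.6 = 27790
Final = 2.50 μM / 27790 = 8.996 × 10^-5 μM = 0.0900 nM

0.0900 nM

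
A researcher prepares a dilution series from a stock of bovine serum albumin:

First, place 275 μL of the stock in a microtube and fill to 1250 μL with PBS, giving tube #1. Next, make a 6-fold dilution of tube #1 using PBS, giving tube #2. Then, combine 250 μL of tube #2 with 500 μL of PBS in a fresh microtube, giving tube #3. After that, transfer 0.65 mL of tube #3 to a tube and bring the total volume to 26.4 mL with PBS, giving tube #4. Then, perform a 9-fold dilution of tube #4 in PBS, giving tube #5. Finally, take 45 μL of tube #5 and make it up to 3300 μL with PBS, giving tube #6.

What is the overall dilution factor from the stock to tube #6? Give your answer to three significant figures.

2.19 × 10^6

Step 1: 275 μL brought to 1250 μL → factor 1250/275 = 4.5455
Step 2: 6-fold → factor 6
Step 3: 250 μL + 500 μL = 750 μL total → factor 750/250 = 3
Step 4: 0.65 mL brought to 26.4 mL → factor 26.4/0.65 = 40.615
Step 5: 9-fold → factor 9
Step 6: 45 μL brought to 3300 μL → factor 3300/45 = 73.333
Overall dilution factor = 4.5455 × 6 × 3 × 40.615 × 9 × 73.333 = 2.1932 × 10^6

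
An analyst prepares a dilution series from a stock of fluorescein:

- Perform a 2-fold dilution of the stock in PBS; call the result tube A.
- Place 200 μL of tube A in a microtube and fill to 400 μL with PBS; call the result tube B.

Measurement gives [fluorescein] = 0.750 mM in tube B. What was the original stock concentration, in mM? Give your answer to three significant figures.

Step 1: 2-fold → factor 2
Step 2: 200 μL brought to 400 μL → factor 400/200 = 2
Overall dilution factor = 2 × 2 = 4
Stock = 0.750 mM × 4 = 3.00 mM

3.00 mM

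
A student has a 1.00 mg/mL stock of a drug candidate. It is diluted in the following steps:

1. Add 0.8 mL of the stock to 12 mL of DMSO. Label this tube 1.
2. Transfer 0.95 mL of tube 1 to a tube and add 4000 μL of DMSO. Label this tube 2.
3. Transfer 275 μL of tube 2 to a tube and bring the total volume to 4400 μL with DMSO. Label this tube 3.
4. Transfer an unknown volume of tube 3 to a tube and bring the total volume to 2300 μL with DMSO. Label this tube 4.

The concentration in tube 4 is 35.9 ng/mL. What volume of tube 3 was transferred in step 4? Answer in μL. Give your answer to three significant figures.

110 μL

Step 1: 0.8 mL + 12 mL = 12.8 mL total → factor 12.8/0.8 = 16
Step 2: 0.95 mL + 4000 μL = 4.95 mL total → factor 4.95/0.95 = 5.2105
Step 3: 275 μL brought to 4400 μL → factor 4400/275 = 16
Step 4: v brought to 2300 μL → factor = 2300 μL/v
Product of known-step factors = 1333.9
Overall factor = 1.00 mg/mL / (35.9 ng/mL) = 27855
Step-4 factor = 27855 / 1333.9 = 20.883
v = 2300 μL / 20.883 = 110 μL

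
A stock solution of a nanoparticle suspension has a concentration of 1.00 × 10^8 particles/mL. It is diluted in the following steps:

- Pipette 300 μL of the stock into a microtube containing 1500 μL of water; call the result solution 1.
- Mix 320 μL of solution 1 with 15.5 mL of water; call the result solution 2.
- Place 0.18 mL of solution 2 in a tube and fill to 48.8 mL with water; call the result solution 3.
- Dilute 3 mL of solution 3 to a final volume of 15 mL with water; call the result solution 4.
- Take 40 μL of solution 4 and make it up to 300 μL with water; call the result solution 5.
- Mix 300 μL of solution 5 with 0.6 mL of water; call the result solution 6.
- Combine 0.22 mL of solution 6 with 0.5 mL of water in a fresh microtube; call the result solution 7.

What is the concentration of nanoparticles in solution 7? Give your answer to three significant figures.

Step 1: 300 μL + 1500 μL = 1800 μL total → factor 1800/300 = 6
Step 2: 320 μL + 15.5 mL = 15820 μL total → factor 15820/320 = 49.438
Step 3: 0.18 mL brought to 48.8 mL → factor 48.8/0.18 = 271.11
Step 4: 3 mL brought to 15 mL → factor 15/3 = 5
Step 5: 40 μL brought to 300 μL → factor 300/40 = 7.5
Step 6: 300 μL + 0.6 mL = 900 μL total → factor 900/300 = 3
Step 7: 0.22 mL + 0.5 mL = 0.72 mL total → factor 0.72/0.22 = 3.2727
Overall dilution factor = 6 × 49.438 × 271.11 × 5 × 7.5 × 3 × 3.2727 = 2.9609 × 10^7
Final = 1.00 × 10^8 particles/mL / 2.9609 × 10^7 = 3.38 particles/mL

3.38 particles/mL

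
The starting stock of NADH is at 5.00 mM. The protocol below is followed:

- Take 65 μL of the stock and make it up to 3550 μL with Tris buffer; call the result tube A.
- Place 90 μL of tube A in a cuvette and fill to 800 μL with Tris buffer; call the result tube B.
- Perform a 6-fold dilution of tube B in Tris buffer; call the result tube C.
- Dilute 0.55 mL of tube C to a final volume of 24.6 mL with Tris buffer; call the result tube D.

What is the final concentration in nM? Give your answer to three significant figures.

Step 1: 65 μL brought to 3550 μL → factor 3550/65 = 54.615
Step 2: 90 μL brought to 800 μL → factor 800/90 = 8.8889
Step 3: 6-fold → factor 6
Step 4: 0.55 mL brought to 24.6 mL → factor 24.6/0.55 = 44.727
Overall dilution factor = 54.615 × 8.8889 × 6 × 44.727 = 1.3028 × 10^5
Final = 5.00 mM / 1.3028 × 10^5 = 3.838 × 10^-5 mM = 38.4 nM

38.4 nM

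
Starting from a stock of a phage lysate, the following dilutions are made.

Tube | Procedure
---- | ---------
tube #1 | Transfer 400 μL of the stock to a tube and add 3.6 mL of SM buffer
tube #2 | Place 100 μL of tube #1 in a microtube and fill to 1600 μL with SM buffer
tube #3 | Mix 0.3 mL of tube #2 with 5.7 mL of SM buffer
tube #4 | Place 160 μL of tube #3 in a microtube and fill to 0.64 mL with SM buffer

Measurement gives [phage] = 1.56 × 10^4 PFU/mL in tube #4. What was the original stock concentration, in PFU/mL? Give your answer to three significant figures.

Step 1: 400 μL + 3.6 mL = 4000 μL total → factor 4000/400 = 10
Step 2: 100 μL brought to 1600 μL → factor 1600/100 = 16
Step 3: 0.3 mL + 5.7 mL = 6 mL total → factor 6/0.3 = 20
Step 4: 160 μL brought to 0.64 mL → factor 640/160 = 4
Overall dilution factor = 10 × 16 × 20 × 4 = 12800
Stock = 1.56 × 10^4 PFU/mL × 12800 = 2.00 × 10^8 PFU/mL

2.00 × 10^8 PFU/mL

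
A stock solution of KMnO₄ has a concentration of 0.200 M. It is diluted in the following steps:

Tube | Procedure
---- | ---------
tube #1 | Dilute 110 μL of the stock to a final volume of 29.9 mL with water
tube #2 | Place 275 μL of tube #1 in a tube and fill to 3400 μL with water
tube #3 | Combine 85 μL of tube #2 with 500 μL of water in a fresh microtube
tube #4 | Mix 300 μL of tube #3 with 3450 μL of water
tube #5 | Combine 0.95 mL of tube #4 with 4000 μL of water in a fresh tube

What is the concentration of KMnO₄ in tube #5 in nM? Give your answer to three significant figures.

133 nM

Step 1: 110 μL brought to 29.9 mL → factor 29900/110 = 271.82
Step 2: 275 μL brought to 3400 μL → factor 3400/275 = 12.364
Step 3: 85 μL + 500 μL = 585 μL total → factor 585/85 = 6.8824
Step 4: 300 μL + 3450 μL = 3750 μL total → factor 3750/300 = 12.5
Step 5: 0.95 mL + 4000 μL = 4.95 mL total → factor 4.95/0.95 = 5.2105
Overall dilution factor = 271.82 × 12.364 × 6.8824 × 12.5 × 5.2105 = 1.5064 × 10^6
Final = 0.200 M / 1.5064 × 10^6 = 1.328 × 10^-7 M = 133 nM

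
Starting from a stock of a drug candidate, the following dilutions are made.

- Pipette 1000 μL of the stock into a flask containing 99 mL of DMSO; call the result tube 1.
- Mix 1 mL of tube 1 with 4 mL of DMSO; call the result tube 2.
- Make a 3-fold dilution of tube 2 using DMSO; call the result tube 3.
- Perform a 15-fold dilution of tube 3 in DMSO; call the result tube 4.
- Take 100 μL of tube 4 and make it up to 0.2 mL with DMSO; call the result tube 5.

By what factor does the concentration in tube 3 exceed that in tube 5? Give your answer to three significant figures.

Step 1: 1000 μL + 99 mL = 1 × 10^5 μL total → factor 1 × 10^5/1000 = 100
Step 2: 1 mL + 4 mL = 5 mL total → factor 5/1 = 5
Step 3: 3-fold → factor 3
Step 4: 15-fold → factor 15
Step 5: 100 μL brought to 0.2 mL → factor 200/100 = 2
Dilution factor to tube 3 = 1500; to tube 5 = 45000
[tube 3]/[tube 5] = (factor to tube 5)/(factor to tube 3) = 45000/1500 = 30.0

30.0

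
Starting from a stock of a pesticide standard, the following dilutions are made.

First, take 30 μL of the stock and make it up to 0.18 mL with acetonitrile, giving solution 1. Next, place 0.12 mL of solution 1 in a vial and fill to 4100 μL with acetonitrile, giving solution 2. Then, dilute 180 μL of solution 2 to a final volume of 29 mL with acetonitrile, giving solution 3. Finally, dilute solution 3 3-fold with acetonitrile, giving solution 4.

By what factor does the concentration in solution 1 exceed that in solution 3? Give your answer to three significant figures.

Step 1: 30 μL brought to 0.18 mL → factor 180/30 = 6
Step 2: 0.12 mL brought to 4100 μL → factor 4.1/0.12 = 34.167
Step 3: 180 μL brought to 29 mL → factor 29000/180 = 161.11
Dilution factor to solution 1 = 6; to solution 3 = 33028
[solution 1]/[solution 3] = (factor to solution 3)/(factor to solution 1) = 33028/6 = 5.50 × 10^3

5.50 × 10^3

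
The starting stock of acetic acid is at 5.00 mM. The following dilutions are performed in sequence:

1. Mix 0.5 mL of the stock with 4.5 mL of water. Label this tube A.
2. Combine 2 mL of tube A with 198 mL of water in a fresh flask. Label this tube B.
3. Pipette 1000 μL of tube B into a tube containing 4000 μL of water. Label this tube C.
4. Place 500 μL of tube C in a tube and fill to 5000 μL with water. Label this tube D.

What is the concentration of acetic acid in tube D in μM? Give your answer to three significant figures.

0.100 μM

Step 1: 0.5 mL + 4.5 mL = 5 mL total → factor 5/0.5 = 10
Step 2: 2 mL + 198 mL = 200 mL total → factor 200/2 = 100
Step 3: 1000 μL + 4000 μL = 5000 μL total → factor 5000/1000 = 5
Step 4: 500 μL brought to 5000 μL → factor 5000/500 = 10
Overall dilution factor = 10 × 100 × 5 × 10 = 50000
Final = 5.00 mM / 50000 = 0.0001000 mM = 0.100 μM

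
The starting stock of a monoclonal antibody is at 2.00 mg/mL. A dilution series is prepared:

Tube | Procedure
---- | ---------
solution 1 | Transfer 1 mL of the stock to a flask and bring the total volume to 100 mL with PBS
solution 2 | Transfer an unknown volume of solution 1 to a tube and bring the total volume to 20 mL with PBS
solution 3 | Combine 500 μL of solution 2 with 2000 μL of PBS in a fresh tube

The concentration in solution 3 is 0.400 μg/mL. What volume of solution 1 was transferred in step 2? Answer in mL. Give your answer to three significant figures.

2.00 mL

Step 1: 1 mL brought to 100 mL → factor 100/1 = 100
Step 2: v brought to 20 mL → factor = 20 mL/v
Step 3: 500 μL + 2000 μL = 2500 μL total → factor 2500/500 = 5
Product of known-step factors = 500
Overall factor = 2.00 mg/mL / (0.400 μg/mL) = 5000
Step-2 factor = 5000 / 500 = 10
v = 20 mL / 10 = 2.00 mL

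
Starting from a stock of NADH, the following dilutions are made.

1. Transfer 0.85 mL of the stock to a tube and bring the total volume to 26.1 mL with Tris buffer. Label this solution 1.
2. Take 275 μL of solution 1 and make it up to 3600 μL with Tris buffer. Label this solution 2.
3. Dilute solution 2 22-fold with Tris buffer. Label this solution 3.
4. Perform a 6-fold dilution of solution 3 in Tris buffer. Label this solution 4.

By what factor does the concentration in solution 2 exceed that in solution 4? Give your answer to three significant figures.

132

Step 1: 0.85 mL brought to 26.1 mL → factor 26.1/0.85 = 30.706
Step 2: 275 μL brought to 3600 μL → factor 3600/275 = 13.091
Step 3: 22-fold → factor 22
Step 4: 6-fold → factor 6
Dilution factor to solution 2 = 401.97; to solution 4 = 53060
[solution 2]/[solution 4] = (factor to solution 4)/(factor to solution 2) = 53060/401.97 = 132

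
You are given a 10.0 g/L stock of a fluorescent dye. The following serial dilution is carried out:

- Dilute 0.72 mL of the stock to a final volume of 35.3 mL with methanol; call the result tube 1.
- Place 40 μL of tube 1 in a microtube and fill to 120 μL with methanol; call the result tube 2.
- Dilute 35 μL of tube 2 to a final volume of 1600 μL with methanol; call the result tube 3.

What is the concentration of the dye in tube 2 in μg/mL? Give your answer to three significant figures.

68.0 μg/mL

Step 1: 0.72 mL brought to 35.3 mL → factor 35.3/0.72 = 49.028
Step 2: 40 μL brought to 120 μL → factor 120/40 = 3
Dilution factor through tube 2 = 49.028 × 3 = 147.08
[tube 2] = 10.0 g/L / 147.08 = 0.06799 g/L = 68.0 μg/mL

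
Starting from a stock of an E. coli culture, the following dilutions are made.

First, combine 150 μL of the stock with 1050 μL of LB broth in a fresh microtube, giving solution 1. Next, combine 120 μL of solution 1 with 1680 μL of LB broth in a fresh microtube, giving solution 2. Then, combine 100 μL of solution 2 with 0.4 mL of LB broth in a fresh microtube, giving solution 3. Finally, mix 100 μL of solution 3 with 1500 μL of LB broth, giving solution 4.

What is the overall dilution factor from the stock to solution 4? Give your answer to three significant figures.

9.60 × 10^3

Step 1: 150 μL + 1050 μL = 1200 μL total → factor 1200/150 = 8
Step 2: 120 μL + 1680 μL = 1800 μL total → factor 1800/120 = 15
Step 3: 100 μL + 0.4 mL = 500 μL total → factor 500/100 = 5
Step 4: 100 μL + 1500 μL = 1600 μL total → factor 1600/100 = 16
Overall dilution factor = 8 × 15 × 5 × 16 = 9600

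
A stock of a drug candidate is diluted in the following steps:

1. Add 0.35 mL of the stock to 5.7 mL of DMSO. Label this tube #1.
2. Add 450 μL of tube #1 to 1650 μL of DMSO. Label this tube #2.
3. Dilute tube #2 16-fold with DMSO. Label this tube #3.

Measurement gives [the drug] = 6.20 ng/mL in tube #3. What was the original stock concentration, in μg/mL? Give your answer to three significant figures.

8.00 μg/mL

Step 1: 0.35 mL + 5.7 mL = 6.05 mL total → factor 6.05/0.35 = 17.286
Step 2: 450 μL + 1650 μL = 2100 μL total → factor 2100/450 = 4.6667
Step 3: 16-fold → factor 16
Overall dilution factor = 17.286 × 4.6667 × 16 = 1290.7
Stock = 6.20 ng/mL × 1290.7 = 8002 ng/mL = 8.00 μg/mL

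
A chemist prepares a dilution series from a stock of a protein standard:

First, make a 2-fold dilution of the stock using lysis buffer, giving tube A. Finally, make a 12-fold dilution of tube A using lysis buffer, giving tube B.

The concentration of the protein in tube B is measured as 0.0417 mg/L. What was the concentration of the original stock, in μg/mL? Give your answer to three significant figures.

1.00 μg/mL

Step 1: 2-fold → factor 2
Step 2: 12-fold → factor 12
Overall dilution factor = 2 × 12 = 24
Stock = 0.0417 mg/L × 24 = 1.001 mg/L = 1.00 μg/mL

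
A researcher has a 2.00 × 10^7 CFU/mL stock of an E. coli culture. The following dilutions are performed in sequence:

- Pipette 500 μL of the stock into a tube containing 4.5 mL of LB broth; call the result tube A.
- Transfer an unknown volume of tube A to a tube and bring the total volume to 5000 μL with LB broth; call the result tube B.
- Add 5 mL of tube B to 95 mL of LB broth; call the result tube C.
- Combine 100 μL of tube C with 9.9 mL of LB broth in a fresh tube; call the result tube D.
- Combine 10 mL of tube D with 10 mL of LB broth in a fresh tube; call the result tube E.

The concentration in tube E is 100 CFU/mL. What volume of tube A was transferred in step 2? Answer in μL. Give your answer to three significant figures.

1.00 × 10^3 μL

Step 1: 500 μL + 4.5 mL = 5000 μL total → factor 5000/500 = 10
Step 2: v brought to 5000 μL → factor = 5000 μL/v
Step 3: 5 mL + 95 mL = 100 mL total → factor 100/5 = 20
Step 4: 100 μL + 9.9 mL = 10000 μL total → factor 10000/100 = 100
Step 5: 10 mL + 10 mL = 20 mL total → factor 20/10 = 2
Product of known-step factors = 40000
Overall factor = 2.00 × 10^7 CFU/mL / (100 CFU/mL) = 2 × 10^5
Step-2 factor = 2 × 10^5 / 40000 = 5
v = 5000 μL / 5 = 1.00 × 10^3 μL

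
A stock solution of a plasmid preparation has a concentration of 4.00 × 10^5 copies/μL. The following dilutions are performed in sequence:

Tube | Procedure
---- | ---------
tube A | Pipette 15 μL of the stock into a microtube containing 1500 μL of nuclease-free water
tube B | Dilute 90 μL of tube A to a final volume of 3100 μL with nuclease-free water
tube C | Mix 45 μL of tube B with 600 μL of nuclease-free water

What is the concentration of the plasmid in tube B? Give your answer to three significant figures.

115 copies/μL

Step 1: 15 μL + 1500 μL = 1515 μL total → factor 1515/15 = 101
Step 2: 90 μL brought to 3100 μL → factor 3100/90 = 34.444
Dilution factor through tube B = 101 × 34.444 = 3478.9
[tube B] = 4.00 × 10^5 copies/μL / 3478.9 = 115 copies/μL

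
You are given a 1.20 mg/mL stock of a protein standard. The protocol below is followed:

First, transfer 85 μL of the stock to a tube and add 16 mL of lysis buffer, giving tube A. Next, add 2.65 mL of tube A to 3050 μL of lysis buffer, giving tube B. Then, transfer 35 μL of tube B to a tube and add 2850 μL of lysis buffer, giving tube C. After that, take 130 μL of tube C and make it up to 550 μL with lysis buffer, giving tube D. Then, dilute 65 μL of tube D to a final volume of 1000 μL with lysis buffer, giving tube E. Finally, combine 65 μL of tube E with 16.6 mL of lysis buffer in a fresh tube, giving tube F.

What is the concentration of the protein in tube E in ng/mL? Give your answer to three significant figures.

Step 1: 85 μL + 16 mL = 16085 μL total → factor 16085/85 = 189.24
Step 2: 2.65 mL + 3050 μL = 5.7 mL total → factor 5.7/2.65 = 2.1509
Step 3: 35 μL + 2850 μL = 2885 μL total → factor 2885/35 = 82.429
Step 4: 130 μL brought to 550 μL → factor 550/130 = 4.2308
Step 5: 65 μL brought to 1000 μL → factor 1000/65 = 15.385
Dilution factor through tube E = 189.24 × 2.1509 × 82.429 × 4.2308 × 15.385 = 2.1838 × 10^6
[tube E] = 1.20 mg/mL / 2.1838 × 10^6 = 5.495 × 10^-7 mg/mL = 0.549 ng/mL

0.549 ng/mL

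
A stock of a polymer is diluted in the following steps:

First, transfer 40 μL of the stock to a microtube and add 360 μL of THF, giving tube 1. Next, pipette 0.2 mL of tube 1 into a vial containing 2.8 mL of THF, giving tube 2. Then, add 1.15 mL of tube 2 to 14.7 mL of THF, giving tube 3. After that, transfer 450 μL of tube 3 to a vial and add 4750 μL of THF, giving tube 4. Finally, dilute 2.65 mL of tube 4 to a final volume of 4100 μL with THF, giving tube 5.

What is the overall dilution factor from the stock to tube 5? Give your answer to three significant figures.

Step 1: 40 μL + 360 μL = 400 μL total → factor 400/40 = 10
Step 2: 0.2 mL + 2.8 mL = 3 mL total → factor 3/0.2 = 15
Step 3: 1.15 mL + 14.7 mL = 15.85 mL total → factor 15.85/1.15 = 13.783
Step 4: 450 μL + 4750 μL = 5200 μL total → factor 5200/450 = 11.556
Step 5: 2.65 mL brought to 4100 μL → factor 4.1/2.65 = 1.5472
Overall dilution factor = 10 × 15 × 13.783 × 11.556 × 1.5472 = 36962

3.70 × 10^4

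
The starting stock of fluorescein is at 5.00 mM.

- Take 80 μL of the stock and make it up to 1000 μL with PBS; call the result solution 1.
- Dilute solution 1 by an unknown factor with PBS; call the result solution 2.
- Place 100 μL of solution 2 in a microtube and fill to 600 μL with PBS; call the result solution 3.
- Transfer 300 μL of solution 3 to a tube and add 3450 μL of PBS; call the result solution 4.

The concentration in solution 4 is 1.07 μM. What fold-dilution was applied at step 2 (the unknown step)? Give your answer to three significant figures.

4.98-fold

Step 1: 80 μL brought to 1000 μL → factor 1000/80 = 12.5
Step 2: unknown factor x
Step 3: 100 μL brought to 600 μL → factor 600/100 = 6
Step 4: 300 μL + 3450 μL = 3750 μL total → factor 3750/300 = 12.5
Product of known-step factors = 937.5
Overall factor = 5.00 mM / (1.07 μM) = 4672.9
x = 4672.9 / 937.5 = 4.98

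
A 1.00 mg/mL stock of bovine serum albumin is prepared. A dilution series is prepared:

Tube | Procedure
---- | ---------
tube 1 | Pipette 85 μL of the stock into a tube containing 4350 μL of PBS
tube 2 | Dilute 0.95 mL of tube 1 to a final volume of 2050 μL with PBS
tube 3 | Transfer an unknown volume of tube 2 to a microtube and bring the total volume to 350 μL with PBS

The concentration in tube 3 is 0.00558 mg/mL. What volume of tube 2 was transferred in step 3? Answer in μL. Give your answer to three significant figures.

Step 1: 85 μL + 4350 μL = 4435 μL total → factor 4435/85 = 52.176
Step 2: 0.95 mL brought to 2050 μL → factor 2.05/0.95 = 2.1579
Step 3: v brought to 350 μL → factor = 350 μL/v
Product of known-step factors = 112.59
Overall factor = 1.00 mg/mL / (0.00558 mg/mL) = 179.21
Step-3 factor = 179.21 / 112.59 = 1.5917
v = 350 μL / 1.5917 = 220 μL

220 μL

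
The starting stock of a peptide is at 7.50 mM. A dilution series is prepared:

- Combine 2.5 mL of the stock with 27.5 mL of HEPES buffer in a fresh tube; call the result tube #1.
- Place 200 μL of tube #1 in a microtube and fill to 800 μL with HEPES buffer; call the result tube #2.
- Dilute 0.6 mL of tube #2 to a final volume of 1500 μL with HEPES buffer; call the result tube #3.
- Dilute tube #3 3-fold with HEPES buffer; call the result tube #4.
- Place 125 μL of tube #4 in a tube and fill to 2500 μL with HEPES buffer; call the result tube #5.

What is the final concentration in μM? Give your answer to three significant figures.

Step 1: 2.5 mL + 27.5 mL = 30 mL total → factor 30/2.5 = 12
Step 2: 200 μL brought to 800 μL → factor 800/200 = 4
Step 3: 0.6 mL brought to 1500 μL → factor 1.5/0.6 = 2.5
Step 4: 3-fold → factor 3
Step 5: 125 μL brought to 2500 μL → factor 2500/125 = 20
Overall dilution factor = 12 × 4 × 2.5 × 3 × 20 = 7200
Final = 7.50 mM / 7200 = 0.001042 mM = 1.04 μM

1.04 μM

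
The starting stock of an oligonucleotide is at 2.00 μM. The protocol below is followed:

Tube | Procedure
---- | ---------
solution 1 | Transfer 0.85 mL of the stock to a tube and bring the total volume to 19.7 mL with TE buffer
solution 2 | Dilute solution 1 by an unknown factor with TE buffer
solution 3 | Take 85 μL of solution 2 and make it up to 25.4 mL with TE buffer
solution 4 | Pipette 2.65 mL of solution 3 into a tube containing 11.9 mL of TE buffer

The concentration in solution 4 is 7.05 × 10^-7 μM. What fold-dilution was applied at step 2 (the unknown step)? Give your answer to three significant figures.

Step 1: 0.85 mL brought to 19.7 mL → factor 19.7/0.85 = 23.176
Step 2: unknown factor x
Step 3: 85 μL brought to 25.4 mL → factor 25400/85 = 298.82
Step 4: 2.65 mL + 11.9 mL = 14.55 mL total → factor 14.55/2.65 = 5.4906
Product of known-step factors = 38026
Overall factor = 2.00 μM / (7.05 × 10^-7 μM) = 2.8369 × 10^6
x = 2.8369 × 10^6 / 38026 = 74.6

74.6-fold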